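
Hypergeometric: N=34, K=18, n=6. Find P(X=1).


P(X=1) = C(18,1)*C(16,5) / C(34,6)
= 18*4368 / 1344904
= 78624/1344904 = 9828/168113

9828/168113


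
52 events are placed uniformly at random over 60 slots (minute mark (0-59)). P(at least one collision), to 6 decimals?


P(all different) = prod((60-i)/60 for i=0..51) = 0.000000
P(at least one match) = 1 - 0.000000 = 1.000000

1.000000


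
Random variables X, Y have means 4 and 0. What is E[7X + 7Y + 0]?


E[7X + 7Y + 0] = 7*E[X] + 7*E[Y] + 0
= (7)*(4) + (7)*(0) + (0)
= 28 + 0 + 0 = 28

28


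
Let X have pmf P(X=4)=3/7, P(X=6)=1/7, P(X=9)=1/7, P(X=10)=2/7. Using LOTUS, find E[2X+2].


E[2X+2] = sum(g(x)*P(x))
= 10*3/7 + 14*1/7 + 20*1/7 + 22*2/7
= 108/7

108/7


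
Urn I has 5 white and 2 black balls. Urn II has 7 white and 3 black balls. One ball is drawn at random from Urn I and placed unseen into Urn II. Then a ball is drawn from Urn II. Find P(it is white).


P(transfer white) = 5/7; P(transfer black) = 2/7
If white transferred: Urn II has 8 white of 11, so P(white|white moved) = 8/11
If black transferred: Urn II has 7 white of 11, so P(white|black moved) = 7/11
By total probability: P(white) = 5/7*8/11 + 2/7*7/11 = 54/77

54/77


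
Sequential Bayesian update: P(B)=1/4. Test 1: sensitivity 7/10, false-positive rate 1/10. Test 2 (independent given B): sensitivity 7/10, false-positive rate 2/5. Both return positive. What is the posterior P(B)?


After test 1: P(+) = 7/10*1/4 + 1/10*3/4 = 1/4
P(B|+) = (7/40)/(1/4) = 7/10
After test 2 (use post1 as new prior): P(+) = 7/10*7/10 + 2/5*3/10 = 61/100
P(B|+,+) = (49/100)/(61/100) = 49/61

49/61


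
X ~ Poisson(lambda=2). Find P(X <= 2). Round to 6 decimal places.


P(X<=2) = e^(-2)*2^0/0! + e^(-2)*2^1/1! + e^(-2)*2^2/2!
≈ 0.1353352832 + 0.2706705665 + 0.2706705665
= 0.6766764162
≈ 0.676676

0.676676


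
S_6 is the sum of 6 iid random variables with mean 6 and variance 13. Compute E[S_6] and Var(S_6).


E[S_n] = n*mu = 6*6 = 36
Var(S_n) = n*sigma^2 = 6*13 = 78

E[S_6]=36, Var(S_6)=78


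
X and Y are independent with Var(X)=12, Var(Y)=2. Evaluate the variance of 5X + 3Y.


Independence => Cov(X,Y)=0
Var(5X + 3Y) = 5^2*Var(X) + 3^2*Var(Y)
= 25*12 + 9*2 = 318

318


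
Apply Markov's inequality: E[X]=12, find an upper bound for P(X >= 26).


Markov: P(X >= a) <= E[X]/a
P(X >= 26) <= 12/26 = 6/13

6/13


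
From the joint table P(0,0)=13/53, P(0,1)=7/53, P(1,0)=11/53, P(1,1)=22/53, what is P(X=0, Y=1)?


Read from table: P(X=0, Y=1) = 7/53

7/53


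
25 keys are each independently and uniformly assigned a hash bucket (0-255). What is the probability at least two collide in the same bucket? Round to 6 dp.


P(all different) = prod((256-i)/256 for i=0..24) = 0.297853
P(at least one match) = 1 - 0.297853 = 0.702147

0.702147


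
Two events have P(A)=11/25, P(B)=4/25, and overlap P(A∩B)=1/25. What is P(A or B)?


P(A∪B) = P(A) + P(B) - P(A∩B)
= 11/25 + 4/25 - 1/25 = 14/25

14/25


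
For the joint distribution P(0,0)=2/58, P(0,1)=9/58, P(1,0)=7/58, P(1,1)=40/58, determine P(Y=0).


P(Y=0) = P(0,0)+P(1,0) = 2/58 + 7/58 = 9/58

9/58


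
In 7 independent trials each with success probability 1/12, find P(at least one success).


P(at least one) = 1 - P(none)
P(none) = (1 - 1/12)^7 = (11/12)^7 = 19487171/35831808
P(at least one) = 1 - 19487171/35831808 = 16344637/35831808

16344637/35831808


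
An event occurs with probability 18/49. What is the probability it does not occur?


P(A') = 1 - P(A) = 1 - 18/49 = 31/49

31/49


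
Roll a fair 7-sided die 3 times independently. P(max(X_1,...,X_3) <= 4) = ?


P(max <= 4) = P(all X_i <= 4) = (P(X_1 <= 4))^3
= (4/7)^3 = 64/343

64/343


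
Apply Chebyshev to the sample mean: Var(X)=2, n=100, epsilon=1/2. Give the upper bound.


Var(Xbar) = Var(X)/n = 2/100
Chebyshev: P(|Xbar-mu| >= 1/2) <= Var(Xbar)/(1/2)^2 = (1/50)/(1/4) = 2/25

2/25


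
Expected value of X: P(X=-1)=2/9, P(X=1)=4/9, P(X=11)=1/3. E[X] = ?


E[X] = sum(x * P(x))
= -1*2/9 + 1*4/9 + 11*1/3
= 35/9

35/9


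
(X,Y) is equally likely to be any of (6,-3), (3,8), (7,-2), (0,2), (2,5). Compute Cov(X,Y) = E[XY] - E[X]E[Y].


E[X]=18/5, E[Y]=2, E[XY]=2/5
Cov(X,Y) = E[XY] - E[X]E[Y] = 2/5 - 18/5*2 = -34/5

-34/5


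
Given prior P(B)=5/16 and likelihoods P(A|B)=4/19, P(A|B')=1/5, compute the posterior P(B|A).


P(A) = P(A|B)P(B) + P(A|B')P(B') = 4/19*5/16 + 1/5*11/16 = 309/1520
P(B|A) = P(A|B)P(B)/P(A) = (5/76)/(309/1520) = 100/309

100/309


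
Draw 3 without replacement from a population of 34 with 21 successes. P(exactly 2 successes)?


P(X=2) = C(21,2)*C(13,1) / C(34,3)
= 210*13 / 5984
= 2730/5984 = 1365/2992

1365/2992


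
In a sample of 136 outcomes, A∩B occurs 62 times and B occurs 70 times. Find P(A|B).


P(A|B) = P(A∩B)/P(B) = (62/136)/(70/136) = 62/70 = 31/35

31/35


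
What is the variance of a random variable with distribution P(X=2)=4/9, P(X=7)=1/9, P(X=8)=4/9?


E[X] = 47/9, E[X^2] = 107/3
Var(X) = E[X^2] - (E[X])^2 = 107/3 - (47/9)^2 = 680/81

680/81


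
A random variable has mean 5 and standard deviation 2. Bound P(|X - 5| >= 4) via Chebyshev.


k = 4/2 = 2
Chebyshev: P(|X-mu| >= k*sigma) <= 1/k^2 = 1/2^2 = 1/4

1/4


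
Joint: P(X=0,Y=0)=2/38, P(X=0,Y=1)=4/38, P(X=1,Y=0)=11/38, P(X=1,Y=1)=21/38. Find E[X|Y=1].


P(Y=1) = 25/38
E[X|Y=1] = (0*4 + 1*21)/25 = 21/25

21/25


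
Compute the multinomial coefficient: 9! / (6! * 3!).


9! = 362880
Denominator: 6!=720 * 3!=6
Coefficient = 362880 / 4320 = 84

84


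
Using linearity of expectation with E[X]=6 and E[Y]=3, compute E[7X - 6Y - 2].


E[7X - 6Y - 2] = 7*E[X] - 6*E[Y] - 2
= (7)*(6) + (-6)*(3) + (-2)
= 42 - 18 - 2 = 22

22


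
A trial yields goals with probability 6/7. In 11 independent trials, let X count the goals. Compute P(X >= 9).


P(X>=9) = P(X=9) + P(X=10) + P(X=11)
= 554273280/1977326743 + 665127936/1977326743 + 362797056/1977326743
= 1582198272/1977326743

1582198272/1977326743


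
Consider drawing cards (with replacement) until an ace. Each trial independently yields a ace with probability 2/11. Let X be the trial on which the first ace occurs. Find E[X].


For geometric (trials until first success), E[X] = 1/p = 1/(2/11) = 11/2

11/2


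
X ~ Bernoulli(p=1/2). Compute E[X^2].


For Bernoulli: X in {0,1}
E[X^2] = 0^2*(1-1/2) + 1^2*1/2 = 1/2

1/2


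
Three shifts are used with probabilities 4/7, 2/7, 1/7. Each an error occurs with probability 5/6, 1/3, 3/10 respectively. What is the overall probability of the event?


P(A) = P(A|B1)P(B1) + P(A|B2)P(B2) + P(A|B3)P(B3)
= 5/6*4/7 + 1/3*2/7 + 3/10*1/7
= 10/21 + 2/21 + 3/70 = 43/70

43/70


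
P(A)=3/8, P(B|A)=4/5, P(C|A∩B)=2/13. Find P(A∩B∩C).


P(A∩B∩C) = P(A) * P(B|A) * P(C|A∩B)
= 3/8 * 4/5 * 2/13
= 3/10 * 2/13 = 3/65

3/65


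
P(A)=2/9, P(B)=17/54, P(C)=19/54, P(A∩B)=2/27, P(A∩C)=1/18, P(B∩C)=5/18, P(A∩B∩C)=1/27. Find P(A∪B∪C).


P(A∪B∪C) = P(A)+P(B)+P(C) - P(AB)-P(AC)-P(BC) + P(ABC)
= 2/9+17/54+19/54 - 2/27-1/18-5/18 + 1/27
= 14/27

14/27


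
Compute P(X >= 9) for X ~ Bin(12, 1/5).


P(X>=9) = P(X=9) + P(X=10) + P(X=11) + P(X=12)
= 2816/48828125 + 1056/244140625 + 48/244140625 + 1/244140625
= 3037/48828125

3037/48828125


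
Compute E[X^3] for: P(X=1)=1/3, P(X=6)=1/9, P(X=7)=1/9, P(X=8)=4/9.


E[X^3] = sum(x^3 * P(x))
= 1*1/3 + 216*1/9 + 343*1/9 + 512*4/9
= 290

290


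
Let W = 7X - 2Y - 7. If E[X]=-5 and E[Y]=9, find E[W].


E[7X - 2Y - 7] = 7*E[X] - 2*E[Y] - 7
= (7)*(-5) + (-2)*(9) + (-7)
= -35 - 18 - 7 = -60

-60


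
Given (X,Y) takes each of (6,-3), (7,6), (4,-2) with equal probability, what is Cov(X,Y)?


E[X]=17/3, E[Y]=1/3, E[XY]=16/3
Cov(X,Y) = E[XY] - E[X]E[Y] = 16/3 - 17/3*1/3 = 31/9

31/9


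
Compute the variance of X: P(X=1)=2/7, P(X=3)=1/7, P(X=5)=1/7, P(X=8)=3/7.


E[X] = 34/7, E[X^2] = 228/7
Var(X) = E[X^2] - (E[X])^2 = 228/7 - (34/7)^2 = 440/49

440/49


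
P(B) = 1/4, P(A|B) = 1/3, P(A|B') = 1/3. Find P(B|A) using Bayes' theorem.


P(A) = P(A|B)P(B) + P(A|B')P(B') = 1/3*1/4 + 1/3*3/4 = 1/3
P(B|A) = P(A|B)P(B)/P(A) = (1/12)/(1/3) = 1/4

1/4


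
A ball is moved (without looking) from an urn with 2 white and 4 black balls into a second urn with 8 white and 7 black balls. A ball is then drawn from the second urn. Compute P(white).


P(transfer white) = 2/6 = 1/3; P(transfer black) = 2/3
If white transferred: Urn II has 9 white of 16, so P(white|white moved) = 9/16
If black transferred: Urn II has 8 white of 16, so P(white|black moved) = 1/2
By total probability: P(white) = 1/3*9/16 + 2/3*1/2 = 25/48

25/48


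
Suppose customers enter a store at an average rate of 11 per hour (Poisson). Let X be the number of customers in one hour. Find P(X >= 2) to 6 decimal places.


P(X>=2) = 1 - P(X<=1) = 1 - (e^(-11)*11^0/0! + e^(-11)*11^1/1!)
≈ 1 - (0.0000167017 + 0.0001837187)
= 1 - 0.0002004204 = 0.9997995796
≈ 0.999800

0.999800


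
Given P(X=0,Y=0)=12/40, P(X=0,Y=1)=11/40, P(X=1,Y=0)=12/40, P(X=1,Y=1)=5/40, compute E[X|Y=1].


P(Y=1) = 16/40
E[X|Y=1] = (0*11 + 1*5)/16 = 5/16

5/16


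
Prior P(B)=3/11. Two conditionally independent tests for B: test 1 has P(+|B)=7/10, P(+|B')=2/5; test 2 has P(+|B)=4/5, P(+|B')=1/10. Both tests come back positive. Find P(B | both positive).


After test 1: P(+) = 7/10*3/11 + 2/5*8/11 = 53/110
P(B|+) = (21/110)/(53/110) = 21/53
After test 2 (use post1 as new prior): P(+) = 4/5*21/53 + 1/10*32/53 = 20/53
P(B|+,+) = (84/265)/(20/53) = 21/25

21/25


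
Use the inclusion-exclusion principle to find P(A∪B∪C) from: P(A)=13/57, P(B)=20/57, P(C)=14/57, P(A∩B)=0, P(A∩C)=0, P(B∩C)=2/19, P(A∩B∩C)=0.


P(A∪B∪C) = P(A)+P(B)+P(C) - P(AB)-P(AC)-P(BC) + P(ABC)
= 13/57+20/57+14/57 - 0-0-2/19 + 0
= 41/57

41/57


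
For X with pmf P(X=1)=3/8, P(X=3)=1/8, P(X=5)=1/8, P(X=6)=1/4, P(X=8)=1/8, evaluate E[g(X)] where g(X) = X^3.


E[X^3] = sum(g(x)*P(x))
= 1*3/8 + 27*1/8 + 125*1/8 + 216*1/4 + 512*1/8
= 1099/8

1099/8


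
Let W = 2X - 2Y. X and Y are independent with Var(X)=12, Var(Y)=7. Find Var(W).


Independence => Cov(X,Y)=0
Var(2X - 2Y) = 2^2*Var(X) + (-2)^2*Var(Y)
= 4*12 + 4*7 = 76

76


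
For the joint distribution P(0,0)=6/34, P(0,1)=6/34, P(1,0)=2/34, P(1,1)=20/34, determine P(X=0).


P(X=0) = P(0,0)+P(0,1) = 6/34 + 6/34 = 12/34 = 6/17

6/17


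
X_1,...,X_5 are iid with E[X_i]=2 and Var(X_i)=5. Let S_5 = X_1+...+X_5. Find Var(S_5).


By independence, Var(S_n) = n*Var(X_1) = 5*5 = 25

25


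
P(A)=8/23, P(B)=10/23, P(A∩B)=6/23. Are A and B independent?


P(A)*P(B) = 8/23*10/23 = 80/529
P(A∩B) = 6/23 != 80/529, so not independent

No, A and B are not independent


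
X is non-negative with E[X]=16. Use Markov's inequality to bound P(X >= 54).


Markov: P(X >= a) <= E[X]/a
P(X >= 54) <= 16/54 = 8/27

8/27


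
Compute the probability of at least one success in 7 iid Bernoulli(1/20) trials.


P(at least one) = 1 - P(none)
P(none) = (1 - 1/20)^7 = (19/20)^7 = 893871739/1280000000
P(at least one) = 1 - 893871739/1280000000 = 386128261/1280000000

386128261/1280000000


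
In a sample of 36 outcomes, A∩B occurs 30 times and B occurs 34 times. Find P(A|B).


P(A|B) = P(A∩B)/P(B) = (30/36)/(34/36) = 30/34 = 15/17

15/17


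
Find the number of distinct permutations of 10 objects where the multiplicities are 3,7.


10! = 3628800
Denominator: 3!=6 * 7!=5040
Coefficient = 3628800 / 30240 = 120

120


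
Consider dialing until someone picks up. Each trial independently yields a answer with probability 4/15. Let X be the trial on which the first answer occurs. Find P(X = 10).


P(X=10) = (1-p)^9 * p = (11/15)^9 * 4/15
= 2357947691/38443359375 * 4/15 = 9431790764/576650390625

9431790764/576650390625


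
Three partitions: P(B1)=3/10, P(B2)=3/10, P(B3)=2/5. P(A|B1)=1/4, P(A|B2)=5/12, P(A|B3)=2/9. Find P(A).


P(A) = P(A|B1)P(B1) + P(A|B2)P(B2) + P(A|B3)P(B3)
= 1/4*3/10 + 5/12*3/10 + 2/9*2/5
= 3/40 + 1/8 + 4/45 = 13/45

13/45


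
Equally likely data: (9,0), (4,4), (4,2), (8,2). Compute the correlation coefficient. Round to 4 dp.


Cov(X,Y) = -2.5000, Var(X) = 5.1875, Var(Y) = 2.0000
rho = Cov/(sqrt(VarX)*sqrt(VarY)) = -0.7762

-0.7762


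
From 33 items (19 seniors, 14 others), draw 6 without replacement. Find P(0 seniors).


P(X=0) = C(19,0)*C(14,6) / C(33,6)
= 1*3003 / 1107568
= 3003/1107568 = 39/14384

39/14384


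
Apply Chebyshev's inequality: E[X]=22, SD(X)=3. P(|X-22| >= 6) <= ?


k = 6/3 = 2
Chebyshev: P(|X-mu| >= k*sigma) <= 1/k^2 = 1/2^2 = 1/4

1/4


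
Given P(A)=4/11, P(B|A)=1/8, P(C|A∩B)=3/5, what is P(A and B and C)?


P(A∩B∩C) = P(A) * P(B|A) * P(C|A∩B)
= 4/11 * 1/8 * 3/5
= 1/22 * 3/5 = 3/110

3/110


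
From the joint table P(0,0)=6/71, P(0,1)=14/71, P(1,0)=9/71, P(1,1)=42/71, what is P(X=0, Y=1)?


Read from table: P(X=0, Y=1) = 14/71

14/71


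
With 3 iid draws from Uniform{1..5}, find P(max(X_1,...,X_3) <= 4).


P(max <= 4) = P(all X_i <= 4) = (P(X_1 <= 4))^3
= (4/5)^3 = 64/125

64/125


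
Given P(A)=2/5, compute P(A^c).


P(A') = 1 - P(A) = 1 - 2/5 = 3/5

3/5


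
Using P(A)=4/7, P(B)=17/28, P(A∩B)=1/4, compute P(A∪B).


P(A∪B) = P(A) + P(B) - P(A∩B)
= 4/7 + 17/28 - 1/4 = 13/14

13/14


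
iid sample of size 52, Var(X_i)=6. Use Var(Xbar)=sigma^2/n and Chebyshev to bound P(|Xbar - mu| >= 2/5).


Var(Xbar) = Var(X)/n = 6/52
Chebyshev: P(|Xbar-mu| >= 2/5) <= Var(Xbar)/(2/5)^2 = (3/26)/(4/25) = 75/104

75/104


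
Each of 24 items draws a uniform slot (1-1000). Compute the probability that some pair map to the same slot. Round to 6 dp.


P(all different) = prod((1000-i)/1000 for i=0..23) = 0.757155
P(at least one match) = 1 - 0.757155 = 0.242845

0.242845


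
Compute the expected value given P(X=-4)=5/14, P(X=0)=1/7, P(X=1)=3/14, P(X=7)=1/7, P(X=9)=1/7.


E[X] = sum(x * P(x))
= -4*5/14 + 0*1/7 + 1*3/14 + 7*1/7 + 9*1/7
= 15/14

15/14


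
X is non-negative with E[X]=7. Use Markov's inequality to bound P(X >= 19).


Markov: P(X >= a) <= E[X]/a
P(X >= 19) <= 7/19

7/19


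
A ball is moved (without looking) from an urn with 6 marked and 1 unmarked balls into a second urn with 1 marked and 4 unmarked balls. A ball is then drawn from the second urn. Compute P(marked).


P(transfer marked) = 6/7; P(transfer unmarked) = 1/7
If marked transferred: Urn II has 2 marked of 6, so P(marked|marked moved) = 1/3
If unmarked transferred: Urn II has 1 marked of 6, so P(marked|unmarked moved) = 1/6
By total probability: P(marked) = 6/7*1/3 + 1/7*1/6 = 13/42

13/42


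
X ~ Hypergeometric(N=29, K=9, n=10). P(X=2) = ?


P(X=2) = C(9,2)*C(20,8) / C(29,10)
= 36*125970 / 20030010
= 4534920/20030010 = 11628/51359

11628/51359


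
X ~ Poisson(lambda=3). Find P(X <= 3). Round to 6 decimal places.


P(X<=3) = e^(-3)*3^0/0! + e^(-3)*3^1/1! + e^(-3)*3^2/2! + e^(-3)*3^3/3!
≈ 0.0497870684 + 0.1493612051 + 0.2240418077 + 0.2240418077
= 0.6472318889
≈ 0.647232

0.647232


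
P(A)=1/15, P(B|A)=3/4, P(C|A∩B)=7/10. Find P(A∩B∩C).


P(A∩B∩C) = P(A) * P(B|A) * P(C|A∩B)
= 1/15 * 3/4 * 7/10
= 1/20 * 7/10 = 7/200

7/200


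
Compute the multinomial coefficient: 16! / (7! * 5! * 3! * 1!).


16! = 20922789888000
Denominator: 7!=5040 * 5!=120 * 3!=6 * 1!=1
Coefficient = 20922789888000 / 3628800 = 5765760

5765760


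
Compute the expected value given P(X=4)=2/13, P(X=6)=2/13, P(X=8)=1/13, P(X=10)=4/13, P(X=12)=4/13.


E[X] = sum(x * P(x))
= 4*2/13 + 6*2/13 + 8*1/13 + 10*4/13 + 12*4/13
= 116/13

116/13


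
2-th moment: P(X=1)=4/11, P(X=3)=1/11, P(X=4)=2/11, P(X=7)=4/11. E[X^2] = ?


E[X^2] = sum(x^2 * P(x))
= 1*4/11 + 9*1/11 + 16*2/11 + 49*4/11
= 241/11

241/11


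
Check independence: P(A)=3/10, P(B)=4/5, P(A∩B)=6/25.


P(A)*P(B) = 3/10*4/5 = 6/25
P(A∩B) = 6/25, which equals P(A)P(B), so independent

Yes, A and B are independent


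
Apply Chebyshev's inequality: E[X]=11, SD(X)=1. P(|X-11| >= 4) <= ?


k = 4/1 = 4
Chebyshev: P(|X-mu| >= k*sigma) <= 1/k^2 = 1/4^2 = 1/16

1/16


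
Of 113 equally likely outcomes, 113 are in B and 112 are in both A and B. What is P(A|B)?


P(A|B) = P(A∩B)/P(B) = (112/113)/(113/113) = 112/113

112/113


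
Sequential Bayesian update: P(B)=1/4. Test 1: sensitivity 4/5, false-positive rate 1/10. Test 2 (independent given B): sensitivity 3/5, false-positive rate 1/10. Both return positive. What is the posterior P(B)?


After test 1: P(+) = 4/5*1/4 + 1/10*3/4 = 11/40
P(B|+) = (1/5)/(11/40) = 8/11
After test 2 (use post1 as new prior): P(+) = 3/5*8/11 + 1/10*3/11 = 51/110
P(B|+,+) = (24/55)/(51/110) = 16/17

16/17


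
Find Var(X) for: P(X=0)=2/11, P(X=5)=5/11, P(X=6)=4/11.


E[X] = 49/11, E[X^2] = 269/11
Var(X) = E[X^2] - (E[X])^2 = 269/11 - (49/11)^2 = 558/121

558/121


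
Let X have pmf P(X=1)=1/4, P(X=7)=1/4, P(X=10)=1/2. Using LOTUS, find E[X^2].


E[X^2] = sum(g(x)*P(x))
= 1*1/4 + 49*1/4 + 100*1/2
= 125/2

125/2


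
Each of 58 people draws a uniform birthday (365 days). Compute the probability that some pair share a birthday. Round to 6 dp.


P(all different) = prod((365-i)/365 for i=0..57) = 0.008335
P(at least one match) = 1 - 0.008335 = 0.991665

0.991665


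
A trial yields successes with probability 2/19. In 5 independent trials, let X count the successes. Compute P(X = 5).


P(X=5) = C(5,5) * p^5 * (1-p)^0
= 1 * 32/2476099 * 1
= 32/2476099

32/2476099


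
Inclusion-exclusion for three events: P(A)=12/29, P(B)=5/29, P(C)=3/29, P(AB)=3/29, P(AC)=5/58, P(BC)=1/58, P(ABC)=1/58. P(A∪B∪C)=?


P(A∪B∪C) = P(A)+P(B)+P(C) - P(AB)-P(AC)-P(BC) + P(ABC)
= 12/29+5/29+3/29 - 3/29-5/58-1/58 + 1/58
= 1/2

1/2


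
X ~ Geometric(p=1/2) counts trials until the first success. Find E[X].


For geometric (trials until first success), E[X] = 1/p = 1/(1/2) = 2

2


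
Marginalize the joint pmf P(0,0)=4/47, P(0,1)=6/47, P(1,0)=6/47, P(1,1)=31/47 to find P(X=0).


P(X=0) = P(0,0)+P(0,1) = 4/47 + 6/47 = 10/47

10/47


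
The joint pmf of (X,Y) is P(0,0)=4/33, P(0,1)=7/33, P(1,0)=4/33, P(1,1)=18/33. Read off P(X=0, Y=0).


Read from table: P(X=0, Y=0) = 4/33

4/33


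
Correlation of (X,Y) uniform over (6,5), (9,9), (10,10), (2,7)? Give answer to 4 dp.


Cov(X,Y) = 3.9375, Var(X) = 9.6875, Var(Y) = 3.6875
rho = Cov/(sqrt(VarX)*sqrt(VarY)) = 0.6588

0.6588


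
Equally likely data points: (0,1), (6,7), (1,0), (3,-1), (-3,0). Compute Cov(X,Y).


E[X]=7/5, E[Y]=7/5, E[XY]=39/5
Cov(X,Y) = E[XY] - E[X]E[Y] = 39/5 - 7/5*7/5 = 146/25

146/25


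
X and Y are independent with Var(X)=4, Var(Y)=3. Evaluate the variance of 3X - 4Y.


Independence => Cov(X,Y)=0
Var(3X - 4Y) = 3^2*Var(X) + (-4)^2*Var(Y)
= 9*4 + 16*3 = 84

84


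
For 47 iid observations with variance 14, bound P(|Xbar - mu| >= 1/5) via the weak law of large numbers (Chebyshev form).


Var(Xbar) = Var(X)/n = 14/47
Chebyshev: P(|Xbar-mu| >= 1/5) <= Var(Xbar)/(1/5)^2 = (14/47)/(1/25) = 350/47
Bound exceeds 1, so trivial bound: 1

1


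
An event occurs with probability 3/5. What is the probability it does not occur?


P(A') = 1 - P(A) = 1 - 3/5 = 2/5

2/5


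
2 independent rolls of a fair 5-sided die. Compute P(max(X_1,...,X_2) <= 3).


P(max <= 3) = P(all X_i <= 3) = (P(X_1 <= 3))^2
= (3/5)^2 = 9/25

9/25


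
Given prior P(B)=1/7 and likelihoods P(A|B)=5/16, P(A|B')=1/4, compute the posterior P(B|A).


P(A) = P(A|B)P(B) + P(A|B')P(B') = 5/16*1/7 + 1/4*6/7 = 29/112
P(B|A) = P(A|B)P(B)/P(A) = (5/112)/(29/112) = 5/29

5/29


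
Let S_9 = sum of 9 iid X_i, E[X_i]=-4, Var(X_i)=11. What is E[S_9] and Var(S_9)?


E[S_n] = n*mu = 9*-4 = -36
Var(S_n) = n*sigma^2 = 9*11 = 99

E[S_9]=-36, Var(S_9)=99


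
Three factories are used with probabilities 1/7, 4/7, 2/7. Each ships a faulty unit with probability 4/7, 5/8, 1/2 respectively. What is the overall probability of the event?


P(A) = P(A|B1)P(B1) + P(A|B2)P(B2) + P(A|B3)P(B3)
= 4/7*1/7 + 5/8*4/7 + 1/2*2/7
= 4/49 + 5/14 + 1/7 = 57/98

57/98


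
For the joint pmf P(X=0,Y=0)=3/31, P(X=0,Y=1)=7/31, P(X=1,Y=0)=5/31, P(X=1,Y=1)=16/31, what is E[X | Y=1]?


P(Y=1) = 23/31
E[X|Y=1] = (0*7 + 1*16)/23 = 16/23

16/23


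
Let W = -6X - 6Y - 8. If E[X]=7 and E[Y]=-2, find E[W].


E[-6X - 6Y - 8] = -6*E[X] - 6*E[Y] - 8
= (-6)*(7) + (-6)*(-2) + (-8)
= -42 + 12 - 8 = -38

-38


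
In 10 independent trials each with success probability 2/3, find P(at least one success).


P(at least one) = 1 - P(none)
P(none) = (1 - 2/3)^10 = (1/3)^10 = 1/59049
P(at least one) = 1 - 1/59049 = 59048/59049

59048/59049


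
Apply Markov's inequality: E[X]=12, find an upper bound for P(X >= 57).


Markov: P(X >= a) <= E[X]/a
P(X >= 57) <= 12/57 = 4/19

4/19


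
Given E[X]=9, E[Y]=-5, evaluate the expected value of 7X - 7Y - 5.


E[7X - 7Y - 5] = 7*E[X] - 7*E[Y] - 5
= (7)*(9) + (-7)*(-5) + (-5)
= 63 + 35 - 5 = 93

93


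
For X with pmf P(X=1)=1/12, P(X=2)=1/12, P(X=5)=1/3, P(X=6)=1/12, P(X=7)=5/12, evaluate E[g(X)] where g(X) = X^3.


E[X^3] = sum(g(x)*P(x))
= 1*1/12 + 8*1/12 + 125*1/3 + 216*1/12 + 343*5/12
= 610/3

610/3


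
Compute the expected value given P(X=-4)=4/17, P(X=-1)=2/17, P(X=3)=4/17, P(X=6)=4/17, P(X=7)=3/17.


E[X] = sum(x * P(x))
= -4*4/17 - 1*2/17 + 3*4/17 + 6*4/17 + 7*3/17
= 39/17

39/17


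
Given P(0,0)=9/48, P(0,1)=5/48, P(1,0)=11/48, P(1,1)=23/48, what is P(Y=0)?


P(Y=0) = P(0,0)+P(1,0) = 9/48 + 11/48 = 20/48 = 5/12

5/12


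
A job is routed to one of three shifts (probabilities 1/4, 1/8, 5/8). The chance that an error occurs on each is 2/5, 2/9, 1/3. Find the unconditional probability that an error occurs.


P(A) = P(A|B1)P(B1) + P(A|B2)P(B2) + P(A|B3)P(B3)
= 2/5*1/4 + 2/9*1/8 + 1/3*5/8
= 1/10 + 1/36 + 5/24 = 121/360

121/360


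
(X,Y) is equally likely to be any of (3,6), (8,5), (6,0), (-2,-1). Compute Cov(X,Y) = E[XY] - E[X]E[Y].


E[X]=15/4, E[Y]=5/2, E[XY]=15
Cov(X,Y) = E[XY] - E[X]E[Y] = 15 - 15/4*5/2 = 45/8

45/8


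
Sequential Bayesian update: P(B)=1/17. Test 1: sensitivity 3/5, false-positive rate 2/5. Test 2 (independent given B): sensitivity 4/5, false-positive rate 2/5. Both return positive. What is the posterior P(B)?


After test 1: P(+) = 3/5*1/17 + 2/5*16/17 = 7/17
P(B|+) = (3/85)/(7/17) = 3/35
After test 2 (use post1 as new prior): P(+) = 4/5*3/35 + 2/5*32/35 = 76/175
P(B|+,+) = (12/175)/(76/175) = 3/19

3/19


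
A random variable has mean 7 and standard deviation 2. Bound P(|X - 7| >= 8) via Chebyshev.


k = 8/2 = 4
Chebyshev: P(|X-mu| >= k*sigma) <= 1/k^2 = 1/4^2 = 1/16

1/16


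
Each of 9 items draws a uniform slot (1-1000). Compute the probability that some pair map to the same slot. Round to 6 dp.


P(all different) = prod((1000-i)/1000 for i=0..8) = 0.964541
P(at least one match) = 1 - 0.964541 = 0.035459

0.035459


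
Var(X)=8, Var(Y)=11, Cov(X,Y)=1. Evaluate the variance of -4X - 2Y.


Var(-4X - 2Y) = (-4)^2*Var(X) + (-2)^2*Var(Y) + 2*(-4)*(-2)*Cov(X,Y)
= 16*8 + 4*11 + 16*1
= 128 + 44 + 16 = 188

188


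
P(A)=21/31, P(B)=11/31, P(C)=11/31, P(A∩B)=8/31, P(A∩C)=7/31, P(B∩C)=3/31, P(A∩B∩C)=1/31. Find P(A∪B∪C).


P(A∪B∪C) = P(A)+P(B)+P(C) - P(AB)-P(AC)-P(BC) + P(ABC)
= 21/31+11/31+11/31 - 8/31-7/31-3/31 + 1/31
= 26/31

26/31


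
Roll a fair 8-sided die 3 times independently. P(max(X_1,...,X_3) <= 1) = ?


P(max <= 1) = P(all X_i <= 1) = (P(X_1 <= 1))^3
= (1/8)^3 = 1/512

1/512


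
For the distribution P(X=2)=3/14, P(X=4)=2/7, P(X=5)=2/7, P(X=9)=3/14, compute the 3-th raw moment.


E[X^3] = sum(x^3 * P(x))
= 8*3/14 + 64*2/7 + 125*2/7 + 729*3/14
= 2967/14

2967/14


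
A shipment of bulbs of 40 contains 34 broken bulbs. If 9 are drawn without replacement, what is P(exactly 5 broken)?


P(X=5) = C(34,5)*C(6,4) / C(40,9)
= 278256*15 / 273438880
= 4173840/273438880 = 279/18278

279/18278


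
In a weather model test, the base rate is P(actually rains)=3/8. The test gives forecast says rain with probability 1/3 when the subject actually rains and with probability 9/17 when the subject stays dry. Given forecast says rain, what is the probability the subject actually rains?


P(A) = P(A|B)P(B) + P(A|B')P(B') = 1/3*3/8 + 9/17*5/8 = 31/68
P(B|A) = P(A|B)P(B)/P(A) = (1/8)/(31/68) = 17/62

17/62


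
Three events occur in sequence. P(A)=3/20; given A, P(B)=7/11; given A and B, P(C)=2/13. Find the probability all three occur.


P(A∩B∩C) = P(A) * P(B|A) * P(C|A∩B)
= 3/20 * 7/11 * 2/13
= 21/220 * 2/13 = 21/1430

21/1430


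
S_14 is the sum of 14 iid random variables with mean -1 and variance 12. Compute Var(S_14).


By independence, Var(S_n) = n*Var(X_1) = 14*12 = 168

168


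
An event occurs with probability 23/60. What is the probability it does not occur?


P(A') = 1 - P(A) = 1 - 23/60 = 37/60

37/60


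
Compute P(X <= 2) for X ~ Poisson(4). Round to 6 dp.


P(X<=2) = e^(-4)*4^0/0! + e^(-4)*4^1/1! + e^(-4)*4^2/2!
≈ 0.0183156389 + 0.0732625556 + 0.1465251111
= 0.2381033056
≈ 0.238103

0.238103


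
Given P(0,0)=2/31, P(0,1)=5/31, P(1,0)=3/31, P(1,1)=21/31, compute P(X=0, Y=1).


Read from table: P(X=0, Y=1) = 5/31

5/31


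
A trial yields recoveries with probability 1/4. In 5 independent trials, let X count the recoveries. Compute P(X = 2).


P(X=2) = C(5,2) * p^2 * (1-p)^3
= 10 * 1/16 * 27/64
= 135/512

135/512


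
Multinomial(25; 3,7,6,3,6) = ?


25! = 15511210043330985984000000
Denominator: 3!=6 * 7!=5040 * 6!=720 * 3!=6 * 6!=720
Coefficient = 15511210043330985984000000 / 94058496000 = 164910249504000

164910249504000


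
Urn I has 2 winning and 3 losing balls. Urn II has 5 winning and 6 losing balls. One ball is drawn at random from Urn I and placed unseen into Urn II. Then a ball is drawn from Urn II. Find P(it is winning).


P(transfer winning) = 2/5; P(transfer losing) = 3/5
If winning transferred: Urn II has 6 winning of 12, so P(winning|winning moved) = 1/2
If losing transferred: Urn II has 5 winning of 12, so P(winning|losing moved) = 5/12
By total probability: P(winning) = 2/5*1/2 + 3/5*5/12 = 9/20

9/20


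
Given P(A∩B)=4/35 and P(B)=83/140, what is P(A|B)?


P(A|B) = P(A∩B)/P(B) = (16/140)/(83/140) = 16/83

16/83


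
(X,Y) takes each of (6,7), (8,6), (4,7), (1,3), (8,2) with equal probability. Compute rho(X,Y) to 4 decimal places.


Cov(X,Y) = 0.4000, Var(X) = 7.0400, Var(Y) = 4.4000
rho = Cov/(sqrt(VarX)*sqrt(VarY)) = 0.0719

0.0719


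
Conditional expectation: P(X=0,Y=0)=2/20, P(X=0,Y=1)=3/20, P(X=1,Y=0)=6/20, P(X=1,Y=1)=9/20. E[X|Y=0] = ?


P(Y=0) = 8/20
E[X|Y=0] = (0*2 + 1*6)/8 = 6/8 = 3/4

3/4


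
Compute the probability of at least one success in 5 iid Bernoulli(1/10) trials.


P(at least one) = 1 - P(none)
P(none) = (1 - 1/10)^5 = (9/10)^5 = 59049/100000
P(at least one) = 1 - 59049/100000 = 40951/100000

40951/100000


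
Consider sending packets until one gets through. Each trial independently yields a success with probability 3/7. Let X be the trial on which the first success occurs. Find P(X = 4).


P(X=4) = (1-p)^3 * p = (4/7)^3 * 3/7
= 64/343 * 3/7 = 192/2401

192/2401


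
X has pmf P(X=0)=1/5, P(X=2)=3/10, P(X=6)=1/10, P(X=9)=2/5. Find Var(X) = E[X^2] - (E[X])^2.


E[X] = 24/5, E[X^2] = 186/5
Var(X) = E[X^2] - (E[X])^2 = 186/5 - (24/5)^2 = 354/25

354/25


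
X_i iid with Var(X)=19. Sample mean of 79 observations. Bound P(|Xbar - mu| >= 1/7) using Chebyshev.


Var(Xbar) = Var(X)/n = 19/79
Chebyshev: P(|Xbar-mu| >= 1/7) <= Var(Xbar)/(1/7)^2 = (19/79)/(1/49) = 931/79
Bound exceeds 1, so trivial bound: 1

1


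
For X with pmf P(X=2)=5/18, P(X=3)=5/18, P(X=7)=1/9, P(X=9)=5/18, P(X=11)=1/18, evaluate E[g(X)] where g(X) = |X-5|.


E[|X-5|] = sum(g(x)*P(x))
= 3*5/18 + 2*5/18 + 2*1/9 + 4*5/18 + 6*1/18
= 55/18

55/18


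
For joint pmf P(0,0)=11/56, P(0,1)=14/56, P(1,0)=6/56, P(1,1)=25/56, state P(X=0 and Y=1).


Read from table: P(X=0, Y=1) = 14/56 = 1/4

1/4


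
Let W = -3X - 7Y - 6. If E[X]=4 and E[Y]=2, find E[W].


E[-3X - 7Y - 6] = -3*E[X] - 7*E[Y] - 6
= (-3)*(4) + (-7)*(2) + (-6)
= -12 - 14 - 6 = -32

-32


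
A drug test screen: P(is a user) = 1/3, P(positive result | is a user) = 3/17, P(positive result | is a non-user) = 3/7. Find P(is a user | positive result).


P(A) = P(A|B)P(B) + P(A|B')P(B') = 3/17*1/3 + 3/7*2/3 = 41/119
P(B|A) = P(A|B)P(B)/P(A) = (1/17)/(41/119) = 7/41

7/41


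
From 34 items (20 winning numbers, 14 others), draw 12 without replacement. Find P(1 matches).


P(X=1) = C(20,1)*C(14,11) / C(34,12)
= 20*364 / 548354040
= 7280/548354040 = 14/1054527

14/1054527


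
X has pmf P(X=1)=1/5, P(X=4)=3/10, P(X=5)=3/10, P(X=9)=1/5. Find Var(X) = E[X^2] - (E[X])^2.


E[X] = 47/10, E[X^2] = 287/10
Var(X) = E[X^2] - (E[X])^2 = 287/10 - (47/10)^2 = 661/100

661/100


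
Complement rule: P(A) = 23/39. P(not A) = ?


P(A') = 1 - P(A) = 1 - 23/39 = 16/39

16/39


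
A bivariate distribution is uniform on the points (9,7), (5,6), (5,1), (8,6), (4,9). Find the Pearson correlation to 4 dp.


Cov(X,Y) = 0.4400, Var(X) = 3.7600, Var(Y) = 6.9600
rho = Cov/(sqrt(VarX)*sqrt(VarY)) = 0.0860

0.0860


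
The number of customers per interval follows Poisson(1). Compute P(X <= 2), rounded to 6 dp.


P(X<=2) = e^(-1)*1^0/0! + e^(-1)*1^1/1! + e^(-1)*1^2/2!
≈ 0.3678794412 + 0.3678794412 + 0.1839397206
= 0.9196986030
≈ 0.919699

0.919699


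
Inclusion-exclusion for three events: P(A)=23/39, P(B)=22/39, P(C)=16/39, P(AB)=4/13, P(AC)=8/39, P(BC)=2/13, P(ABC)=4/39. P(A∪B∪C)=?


P(A∪B∪C) = P(A)+P(B)+P(C) - P(AB)-P(AC)-P(BC) + P(ABC)
= 23/39+22/39+16/39 - 4/13-8/39-2/13 + 4/39
= 1

1


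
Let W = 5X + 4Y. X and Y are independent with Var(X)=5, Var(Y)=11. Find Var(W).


Independence => Cov(X,Y)=0
Var(5X + 4Y) = 5^2*Var(X) + 4^2*Var(Y)
= 25*5 + 16*11 = 301

301


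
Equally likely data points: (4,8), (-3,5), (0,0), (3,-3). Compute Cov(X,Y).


E[X]=1, E[Y]=5/2, E[XY]=2
Cov(X,Y) = E[XY] - E[X]E[Y] = 2 - 1*5/2 = -1/2

-1/2


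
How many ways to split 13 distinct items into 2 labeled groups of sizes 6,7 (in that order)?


13! = 6227020800
Denominator: 6!=720 * 7!=5040
Coefficient = 6227020800 / 3628800 = 1716

1716


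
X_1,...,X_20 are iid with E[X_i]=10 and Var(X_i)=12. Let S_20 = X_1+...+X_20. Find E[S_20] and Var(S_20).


E[S_n] = n*mu = 20*10 = 200
Var(S_n) = n*sigma^2 = 20*12 = 240

E[S_20]=200, Var(S_20)=240


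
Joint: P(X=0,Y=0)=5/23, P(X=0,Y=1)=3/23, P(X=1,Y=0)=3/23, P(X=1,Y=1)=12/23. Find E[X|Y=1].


P(Y=1) = 15/23
E[X|Y=1] = (0*3 + 1*12)/15 = 12/15 = 4/5

4/5


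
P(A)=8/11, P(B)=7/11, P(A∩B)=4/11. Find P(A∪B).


P(A∪B) = P(A) + P(B) - P(A∩B)
= 8/11 + 7/11 - 4/11 = 1

1


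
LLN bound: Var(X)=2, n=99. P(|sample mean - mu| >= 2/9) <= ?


Var(Xbar) = Var(X)/n = 2/99
Chebyshev: P(|Xbar-mu| >= 2/9) <= Var(Xbar)/(2/9)^2 = (2/99)/(4/81) = 9/22

9/22


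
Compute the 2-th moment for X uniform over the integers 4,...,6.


E[X^2] = (1/3) * sum(x^2 for x=4..6)
= 77/3

77/3


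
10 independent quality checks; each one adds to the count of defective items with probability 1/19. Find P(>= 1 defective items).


P(at least one) = 1 - P(none)
P(none) = (1 - 1/19)^10 = (18/19)^10 = 3570467226624/6131066257801
P(at least one) = 1 - 3570467226624/6131066257801 = 2560599031177/6131066257801

2560599031177/6131066257801


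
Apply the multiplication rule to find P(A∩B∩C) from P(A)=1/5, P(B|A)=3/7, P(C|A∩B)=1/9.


P(A∩B∩C) = P(A) * P(B|A) * P(C|A∩B)
= 1/5 * 3/7 * 1/9
= 3/35 * 1/9 = 1/105

1/105


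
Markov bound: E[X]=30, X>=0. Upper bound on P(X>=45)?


Markov: P(X >= a) <= E[X]/a
P(X >= 45) <= 30/45 = 2/3

2/3


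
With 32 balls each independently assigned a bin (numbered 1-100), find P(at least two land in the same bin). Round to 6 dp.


P(all different) = prod((100-i)/100 for i=0..31) = 0.003763
P(at least one match) = 1 - 0.003763 = 0.996237

0.996237


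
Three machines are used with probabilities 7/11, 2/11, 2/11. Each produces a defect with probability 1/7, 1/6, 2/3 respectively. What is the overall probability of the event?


P(A) = P(A|B1)P(B1) + P(A|B2)P(B2) + P(A|B3)P(B3)
= 1/7*7/11 + 1/6*2/11 + 2/3*2/11
= 1/11 + 1/33 + 4/33 = 8/33

8/33


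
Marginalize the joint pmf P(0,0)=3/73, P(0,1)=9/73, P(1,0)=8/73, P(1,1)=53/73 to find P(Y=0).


P(Y=0) = P(0,0)+P(1,0) = 3/73 + 8/73 = 11/73

11/73


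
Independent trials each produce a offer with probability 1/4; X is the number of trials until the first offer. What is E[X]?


For geometric (trials until first success), E[X] = 1/p = 1/(1/4) = 4

4


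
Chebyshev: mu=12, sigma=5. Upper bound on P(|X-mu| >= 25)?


k = 25/5 = 5
Chebyshev: P(|X-mu| >= k*sigma) <= 1/k^2 = 1/5^2 = 1/25

1/25


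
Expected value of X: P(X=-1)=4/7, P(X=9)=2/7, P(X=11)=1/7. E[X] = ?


E[X] = sum(x * P(x))
= -1*4/7 + 9*2/7 + 11*1/7
= 25/7

25/7


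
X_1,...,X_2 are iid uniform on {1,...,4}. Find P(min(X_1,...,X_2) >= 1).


P(min >= 1) = P(all X_i >= 1) = (P(X_1 >= 1))^2
= (4/4)^2 = 1^2 = 1

1


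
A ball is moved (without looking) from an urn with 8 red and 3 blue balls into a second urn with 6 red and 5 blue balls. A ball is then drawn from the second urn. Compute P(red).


P(transfer red) = 8/11; P(transfer blue) = 3/11
If red transferred: Urn II has 7 red of 12, so P(red|red moved) = 7/12
If blue transferred: Urn II has 6 red of 12, so P(red|blue moved) = 1/2
By total probability: P(red) = 8/11*7/12 + 3/11*1/2 = 37/66

37/66


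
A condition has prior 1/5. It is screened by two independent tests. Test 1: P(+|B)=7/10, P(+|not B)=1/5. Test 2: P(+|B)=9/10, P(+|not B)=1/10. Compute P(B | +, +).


After test 1: P(+) = 7/10*1/5 + 1/5*4/5 = 3/10
P(B|+) = (7/50)/(3/10) = 7/15
After test 2 (use post1 as new prior): P(+) = 9/10*7/15 + 1/10*8/15 = 71/150
P(B|+,+) = (21/50)/(71/150) = 63/71

63/71


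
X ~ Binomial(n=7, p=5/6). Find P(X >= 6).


P(X>=6) = P(X=6) + P(X=7)
= 109375/279936 + 78125/279936
= 15625/23328

15625/23328


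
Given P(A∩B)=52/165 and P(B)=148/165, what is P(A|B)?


P(A|B) = P(A∩B)/P(B) = (52/165)/(148/165) = 52/148 = 13/37

13/37


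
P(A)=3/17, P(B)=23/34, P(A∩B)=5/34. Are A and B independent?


P(A)*P(B) = 3/17*23/34 = 69/578
P(A∩B) = 5/34 != 69/578, so not independent

No, A and B are not independent


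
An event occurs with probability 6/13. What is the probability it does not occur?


P(A') = 1 - P(A) = 1 - 6/13 = 7/13

7/13


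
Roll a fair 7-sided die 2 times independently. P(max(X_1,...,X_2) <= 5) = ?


P(max <= 5) = P(all X_i <= 5) = (P(X_1 <= 5))^2
= (5/7)^2 = 25/49

25/49


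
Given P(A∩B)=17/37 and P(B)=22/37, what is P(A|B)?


P(A|B) = P(A∩B)/P(B) = (17/37)/(22/37) = 17/22

17/22


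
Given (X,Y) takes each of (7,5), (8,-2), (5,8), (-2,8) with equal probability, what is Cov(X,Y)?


E[X]=9/2, E[Y]=19/4, E[XY]=43/4
Cov(X,Y) = E[XY] - E[X]E[Y] = 43/4 - 9/2*19/4 = -85/8

-85/8


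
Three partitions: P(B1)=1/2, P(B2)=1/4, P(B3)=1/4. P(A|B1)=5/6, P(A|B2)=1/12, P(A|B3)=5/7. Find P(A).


P(A) = P(A|B1)P(B1) + P(A|B2)P(B2) + P(A|B3)P(B3)
= 5/6*1/2 + 1/12*1/4 + 5/7*1/4
= 5/12 + 1/48 + 5/28 = 69/112

69/112


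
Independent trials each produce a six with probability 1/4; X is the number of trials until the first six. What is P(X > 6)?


P(X > 6) = P(first 6 trials all fail) = (1-p)^6 = (3/4)^6 = 729/4096

729/4096


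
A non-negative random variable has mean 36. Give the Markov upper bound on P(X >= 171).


Markov: P(X >= a) <= E[X]/a
P(X >= 171) <= 36/171 = 4/19

4/19


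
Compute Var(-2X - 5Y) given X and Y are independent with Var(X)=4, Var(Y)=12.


Independence => Cov(X,Y)=0
Var(-2X - 5Y) = (-2)^2*Var(X) + (-5)^2*Var(Y)
= 4*4 + 25*12 = 316

316


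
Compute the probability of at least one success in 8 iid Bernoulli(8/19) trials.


P(at least one) = 1 - P(none)
P(none) = (1 - 8/19)^8 = (11/19)^8 = 214358881/16983563041
P(at least one) = 1 - 214358881/16983563041 = 16769204160/16983563041

16769204160/16983563041


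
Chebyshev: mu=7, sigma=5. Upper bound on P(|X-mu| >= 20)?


k = 20/5 = 4
Chebyshev: P(|X-mu| >= k*sigma) <= 1/k^2 = 1/4^2 = 1/16

1/16


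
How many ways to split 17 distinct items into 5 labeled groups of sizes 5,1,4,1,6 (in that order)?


17! = 355687428096000
Denominator: 5!=120 * 1!=1 * 4!=24 * 1!=1 * 6!=720
Coefficient = 355687428096000 / 2073600 = 171531360

171531360


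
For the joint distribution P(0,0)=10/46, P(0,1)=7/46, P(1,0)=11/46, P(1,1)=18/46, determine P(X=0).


P(X=0) = P(0,0)+P(0,1) = 10/46 + 7/46 = 17/46

17/46


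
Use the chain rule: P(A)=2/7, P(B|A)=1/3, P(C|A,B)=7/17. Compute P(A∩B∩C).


P(A∩B∩C) = P(A) * P(B|A) * P(C|A∩B)
= 2/7 * 1/3 * 7/17
= 2/21 * 7/17 = 2/51

2/51


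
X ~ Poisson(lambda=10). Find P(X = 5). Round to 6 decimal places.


P(X=5) = e^(-10) * 10^5 / 5!
≈ 0.00004539992976 * 100000 / 120
≈ 0.037833

0.037833


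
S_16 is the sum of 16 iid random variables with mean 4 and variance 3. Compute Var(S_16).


By independence, Var(S_n) = n*Var(X_1) = 16*3 = 48

48


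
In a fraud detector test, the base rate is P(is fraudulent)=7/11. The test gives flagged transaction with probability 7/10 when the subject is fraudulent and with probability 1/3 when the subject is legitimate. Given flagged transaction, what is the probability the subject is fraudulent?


P(A) = P(A|B)P(B) + P(A|B')P(B') = 7/10*7/11 + 1/3*4/11 = 17/30
P(B|A) = P(A|B)P(B)/P(A) = (49/110)/(17/30) = 147/187

147/187


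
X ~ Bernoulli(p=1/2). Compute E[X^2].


For Bernoulli: X in {0,1}
E[X^2] = 0^2*(1-1/2) + 1^2*1/2 = 1/2

1/2


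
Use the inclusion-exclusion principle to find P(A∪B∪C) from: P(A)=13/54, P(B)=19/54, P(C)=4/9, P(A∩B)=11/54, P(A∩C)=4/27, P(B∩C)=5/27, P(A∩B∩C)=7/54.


P(A∪B∪C) = P(A)+P(B)+P(C) - P(AB)-P(AC)-P(BC) + P(ABC)
= 13/54+19/54+4/9 - 11/54-4/27-5/27 + 7/54
= 17/27

17/27


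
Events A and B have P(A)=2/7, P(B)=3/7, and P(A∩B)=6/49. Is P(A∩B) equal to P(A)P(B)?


P(A)*P(B) = 2/7*3/7 = 6/49
P(A∩B) = 6/49, which equals P(A)P(B), so independent

Yes, A and B are independent


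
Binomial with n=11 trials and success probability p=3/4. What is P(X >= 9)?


P(X>=9) = P(X=9) + P(X=10) + P(X=11)
= 1082565/4194304 + 649539/4194304 + 177147/4194304
= 1909251/4194304

1909251/4194304


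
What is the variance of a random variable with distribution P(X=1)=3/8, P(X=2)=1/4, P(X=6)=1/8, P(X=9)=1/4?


E[X] = 31/8, E[X^2] = 209/8
Var(X) = E[X^2] - (E[X])^2 = 209/8 - (31/8)^2 = 711/64

711/64


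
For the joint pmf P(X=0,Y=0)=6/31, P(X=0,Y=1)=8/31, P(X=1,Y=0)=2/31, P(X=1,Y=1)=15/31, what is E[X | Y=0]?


P(Y=0) = 8/31
E[X|Y=0] = (0*6 + 1*2)/8 = 2/8 = 1/4

1/4


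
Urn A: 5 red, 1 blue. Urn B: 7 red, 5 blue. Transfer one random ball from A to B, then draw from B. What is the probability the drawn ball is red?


P(transfer red) = 5/6; P(transfer blue) = 1/6
If red transferred: Urn II has 8 red of 13, so P(red|red moved) = 8/13
If blue transferred: Urn II has 7 red of 13, so P(red|blue moved) = 7/13
By total probability: P(red) = 5/6*8/13 + 1/6*7/13 = 47/78

47/78


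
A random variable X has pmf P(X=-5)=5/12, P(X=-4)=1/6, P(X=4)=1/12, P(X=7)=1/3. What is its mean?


E[X] = sum(x * P(x))
= -5*5/12 - 4*1/6 + 4*1/12 + 7*1/3
= -1/12

-1/12


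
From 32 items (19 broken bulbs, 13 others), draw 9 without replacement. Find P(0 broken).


P(X=0) = C(19,0)*C(13,9) / C(32,9)
= 1*715 / 28048800
= 715/28048800 = 11/431520

11/431520
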